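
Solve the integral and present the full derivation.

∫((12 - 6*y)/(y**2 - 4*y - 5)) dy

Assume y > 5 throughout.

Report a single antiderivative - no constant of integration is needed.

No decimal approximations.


Step 1. Decompose ∫((12 - 6*y)/(y**2 - 4*y - 5)) dy by partial fractions, (12 - 6*y)/(y**2 - 4*y - 5) = -3/(y + 1) - 3/(y - 5): now ∫(-3/(y - 5)) dy + ∫(-3/(y + 1)) dy.
Step 2. Evaluate the standard form [assuming y > -1]: now -3*log(y + 1) + ∫(-3/(y - 5)) dy.
Step 3. Evaluate the standard form [assuming y > 5]: now -3*log(y - 5) - 3*log(y + 1).
Answer: -3*log(y - 5) - 3*log(y + 1).


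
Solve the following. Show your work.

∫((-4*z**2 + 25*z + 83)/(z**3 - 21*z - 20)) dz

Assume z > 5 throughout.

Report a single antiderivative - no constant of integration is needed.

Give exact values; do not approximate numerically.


Step 1. Decompose ∫((-4*z**2 + 25*z + 83)/(z**3 - 21*z - 20)) dz by partial fractions, (-4*z**2 + 25*z + 83)/(z**3 - 21*z - 20) = -3/(z + 4) - 3/(z + 1) + 2/(z - 5): now ∫(2/(z - 5)) dz + ∫(-3/(z + 1)) dz + ∫(-3/(z + 4)) dz.
Step 2. Evaluate the standard form [assuming z > 5]: now 2*log(z - 5) + ∫(-3/(z + 1)) dz + ∫(-3/(z + 4)) dz.
Step 3. Evaluate the standard form [assuming z > -4]: now 2*log(z - 5) - 3*log(z + 4) + ∫(-3/(z + 1)) dz.
Step 4. Evaluate the standard form [assuming z > -1]: now 2*log(z - 5) - 3*log(z + 1) - 3*log(z + 4).
Answer: 2*log(z - 5) - 3*log(z + 1) - 3*log(z + 4).


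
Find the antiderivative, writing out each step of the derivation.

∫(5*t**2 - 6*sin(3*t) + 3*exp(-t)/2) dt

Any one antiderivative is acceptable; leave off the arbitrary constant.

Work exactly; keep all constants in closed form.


Step 1. Rewrite: now ∫(5*t**2) dt + ∫(3*exp(-t)/2) dt + ∫(-6*sin(3*t)) dt.
Step 2. Evaluate the standard form: now 2*cos(3*t) + ∫(5*t**2) dt + ∫(3*exp(-t)/2) dt.
Step 3. Evaluate the standard form: now 5*t**3/3 + 2*cos(3*t) + ∫(3*exp(-t)/2) dt.
Step 4. Evaluate the standard form: now 5*t**3/3 + 2*cos(3*t) - 3*exp(-t)/2.
Answer: 5*t**3/3 + 2*cos(3*t) - 3*exp(-t)/2.


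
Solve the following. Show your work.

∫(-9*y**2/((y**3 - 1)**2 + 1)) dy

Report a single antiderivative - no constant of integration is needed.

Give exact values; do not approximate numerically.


Step 1. Substitute u = y**3 - 1, turning ∫(-9*y**2/((y**3 - 1)**2 + 1)) dy into ∫(-3/(u**2 + 1)) du: now ∫(-3/(u**2 + 1)) du.
Step 2. Evaluate the standard form: now -3*atan(u).
Step 3. Substitute back u = y**3 - 1: now -3*atan(y**3 - 1).
Answer: -3*atan(y**3 - 1).


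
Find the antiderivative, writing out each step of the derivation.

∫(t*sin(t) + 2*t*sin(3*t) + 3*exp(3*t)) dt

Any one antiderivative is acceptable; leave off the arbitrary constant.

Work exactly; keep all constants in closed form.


Step 1. Rewrite: now ∫(t*sin(t)) dt + ∫(2*t*sin(3*t)) dt + ∫(3*exp(3*t)) dt.
Step 2. Integrate ∫(2*t*sin(3*t)) dt by parts with u = t, dv = (2*sin(3*t)) dt, so v = -2*cos(3*t)/3: now -2*t*cos(3*t)/3 + ∫(t*sin(t)) dt + ∫(3*exp(3*t)) dt + ∫(2*cos(3*t)/3) dt.
Step 3. Evaluate the standard form: now -2*t*cos(3*t)/3 + 2*sin(3*t)/9 + ∫(t*sin(t)) dt + ∫(3*exp(3*t)) dt.
Step 4. Integrate ∫(t*sin(t)) dt by parts with u = t, dv = (sin(t)) dt, so v = -cos(t): now -t*cos(t) - 2*t*cos(3*t)/3 + 2*sin(3*t)/9 + ∫(3*exp(3*t)) dt + ∫(cos(t)) dt.
Step 5. Evaluate the standard form: now -t*cos(t) - 2*t*cos(3*t)/3 + sin(t) + 2*sin(3*t)/9 + ∫(3*exp(3*t)) dt.
Step 6. Evaluate the standard form: now -t*cos(t) - 2*t*cos(3*t)/3 + exp(3*t) + sin(t) + 2*sin(3*t)/9.
Answer: -t*cos(t) - 2*t*cos(3*t)/3 + exp(3*t) + sin(t) + 2*sin(3*t)/9.


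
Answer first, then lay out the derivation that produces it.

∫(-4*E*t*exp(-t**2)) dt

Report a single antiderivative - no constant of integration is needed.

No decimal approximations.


The answer is 2*exp(1 - t**2).
Step 1. Substitute u = t**2 - 1, turning ∫(-4*E*t*exp(-t**2)) dt into ∫(-2*exp(-u)) du: now ∫(-2*exp(-u)) du.
Step 2. Evaluate the standard form: now 2*exp(-u).
Step 3. Substitute back u = t**2 - 1: now 2*exp(1 - t**2).
Answer: 2*exp(1 - t**2).


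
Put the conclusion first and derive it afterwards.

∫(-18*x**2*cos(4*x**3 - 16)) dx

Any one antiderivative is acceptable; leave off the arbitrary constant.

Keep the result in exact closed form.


The answer is -3*sin(4*x**3 - 16)/2.
Step 1. Substitute u = x**3 - 4, turning ∫(-18*x**2*cos(4*x**3 - 16)) dx into ∫(-6*cos(4*u)) du: now ∫(-6*cos(4*u)) du.
Step 2. Evaluate the standard form: now -3*sin(4*u)/2.
Step 3. Substitute back u = x**3 - 4: now -3*sin(4*x**3 - 16)/2.
Answer: -3*sin(4*x**3 - 16)/2.


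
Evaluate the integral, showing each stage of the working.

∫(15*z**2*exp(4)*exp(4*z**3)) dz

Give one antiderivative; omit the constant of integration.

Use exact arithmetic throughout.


Step 1. Substitute u = z**3 + 1, turning ∫(15*z**2*exp(4)*exp(4*z**3)) dz into ∫(5*exp(4*u)) du: now ∫(5*exp(4*u)) du.
Step 2. Evaluate the standard form: now 5*exp(4*u)/4.
Step 3. Substitute back u = z**3 + 1: now 5*exp(4*z**3 + 4)/4.
Answer: 5*exp(4*z**3 + 4)/4.


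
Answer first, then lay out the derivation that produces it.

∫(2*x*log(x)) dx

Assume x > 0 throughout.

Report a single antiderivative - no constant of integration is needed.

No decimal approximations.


The answer is x**2*log(x) - x**2/2.
Step 1. Integrate ∫(2*x*log(x)) dx by parts with u = log(x), dv = (2*x) dx, so v = x**2 [assuming x > 0]: now x**2*log(x) + ∫(-x) dx.
Step 2. Evaluate the standard form: now x**2*log(x) - x**2/2.
Answer: x**2*log(x) - x**2/2.


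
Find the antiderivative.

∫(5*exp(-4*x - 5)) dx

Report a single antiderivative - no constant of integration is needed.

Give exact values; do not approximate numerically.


Answer: -5*exp(-4*x - 5)/4.


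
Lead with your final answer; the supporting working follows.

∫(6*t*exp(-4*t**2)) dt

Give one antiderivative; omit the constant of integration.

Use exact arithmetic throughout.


The answer is -3*exp(-4*t**2)/4.
Step 1. Substitute u = t**2, turning ∫(6*t*exp(-4*t**2)) dt into ∫(3*exp(-4*u)) du: now ∫(3*exp(-4*u)) du.
Step 2. Evaluate the standard form: now -3*exp(-4*u)/4.
Step 3. Substitute back u = t**2: now -3*exp(-4*t**2)/4.
Answer: -3*exp(-4*t**2)/4.


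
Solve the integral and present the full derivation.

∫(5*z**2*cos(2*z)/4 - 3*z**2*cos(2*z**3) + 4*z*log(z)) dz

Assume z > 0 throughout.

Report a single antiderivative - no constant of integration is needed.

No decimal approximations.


Step 1. Rewrite: now ∫(4*z*log(z)) dz + ∫(5*z**2*cos(2*z)/4) dz + ∫(-3*z**2*cos(2*z**3)) dz.
Step 2. Substitute u = z**3, turning ∫(-3*z**2*cos(2*z**3)) dz into ∫(-cos(2*u)) du: now ∫(4*z*log(z)) dz + ∫(5*z**2*cos(2*z)/4) dz + ∫(-cos(2*u)) du.
Step 3. Evaluate the standard form: now -sin(2*u)/2 + ∫(4*z*log(z)) dz + ∫(5*z**2*cos(2*z)/4) dz.
Step 4. Substitute back u = z**3: now -sin(2*z**3)/2 + ∫(4*z*log(z)) dz + ∫(5*z**2*cos(2*z)/4) dz.
Step 5. Integrate ∫(5*z**2*cos(2*z)/4) dz by parts with u = z**2, dv = (5*cos(2*z)/4) dz, so v = 5*sin(2*z)/8: now 5*z**2*sin(2*z)/8 - sin(2*z**3)/2 + ∫(4*z*log(z)) dz + ∫(-5*z*sin(2*z)/4) dz.
Step 6. Integrate ∫(-5*z*sin(2*z)/4) dz by parts with u = z, dv = (-5*sin(2*z)/4) dz, so v = 5*cos(2*z)/8: now 5*z**2*sin(2*z)/8 + 5*z*cos(2*z)/8 - sin(2*z**3)/2 + ∫(4*z*log(z)) dz + ∫(-5*cos(2*z)/8) dz.
Step 7. Evaluate the standard form: now 5*z**2*sin(2*z)/8 + 5*z*cos(2*z)/8 - 5*sin(2*z)/16 - sin(2*z**3)/2 + ∫(4*z*log(z)) dz.
Step 8. Integrate ∫(4*z*log(z)) dz by parts with u = log(z), dv = (4*z) dz, so v = 2*z**2 [assuming z > 0]: now 2*z**2*log(z) + 5*z**2*sin(2*z)/8 + 5*z*cos(2*z)/8 - 5*sin(2*z)/16 - sin(2*z**3)/2 + ∫(-2*z) dz.
Step 9. Evaluate the standard form: now 2*z**2*log(z) + 5*z**2*sin(2*z)/8 - z**2 + 5*z*cos(2*z)/8 - 5*sin(2*z)/16 - sin(2*z**3)/2.
Answer: 2*z**2*log(z) + 5*z**2*sin(2*z)/8 - z**2 + 5*z*cos(2*z)/8 - 5*sin(2*z)/16 - sin(2*z**3)/2.


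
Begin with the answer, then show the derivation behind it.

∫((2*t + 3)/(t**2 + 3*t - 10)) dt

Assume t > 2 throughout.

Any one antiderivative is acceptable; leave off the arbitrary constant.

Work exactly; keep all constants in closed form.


The answer is log(t - 2) + log(t + 5).
Step 1. Decompose ∫((2*t + 3)/(t**2 + 3*t - 10)) dt by partial fractions, (2*t + 3)/(t**2 + 3*t - 10) = 1/(t + 5) + 1/(t - 2): now ∫(1/(t - 2)) dt + ∫(1/(t + 5)) dt.
Step 2. Evaluate the standard form [assuming t > 2]: now log(t - 2) + ∫(1/(t + 5)) dt.
Step 3. Evaluate the standard form [assuming t > -5]: now log(t - 2) + log(t + 5).
Answer: log(t - 2) + log(t + 5).


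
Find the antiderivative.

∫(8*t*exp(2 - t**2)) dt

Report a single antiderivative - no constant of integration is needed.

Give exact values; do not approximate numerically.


Answer: -4*exp(2 - t**2).


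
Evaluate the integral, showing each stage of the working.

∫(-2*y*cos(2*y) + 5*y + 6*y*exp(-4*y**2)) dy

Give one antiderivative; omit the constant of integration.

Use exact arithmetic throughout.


Step 1. Rewrite: now ∫(5*y) dy + ∫(6*y*exp(-4*y**2)) dy + ∫(-2*y*cos(2*y)) dy.
Step 2. Substitute u = y**2, turning ∫(6*y*exp(-4*y**2)) dy into ∫(3*exp(-4*u)) du: now ∫(5*y) dy + ∫(-2*y*cos(2*y)) dy + ∫(3*exp(-4*u)) du.
Step 3. Evaluate the standard form: now ∫(5*y) dy + ∫(-2*y*cos(2*y)) dy - 3*exp(-4*u)/4.
Step 4. Substitute back u = y**2: now ∫(5*y) dy + ∫(-2*y*cos(2*y)) dy - 3*exp(-4*y**2)/4.
Step 5. Evaluate the standard form: now 5*y**2/2 + ∫(-2*y*cos(2*y)) dy - 3*exp(-4*y**2)/4.
Step 6. Integrate ∫(-2*y*cos(2*y)) dy by parts with u = y, dv = (-2*cos(2*y)) dy, so v = -sin(2*y): now 5*y**2/2 - y*sin(2*y) + ∫(sin(2*y)) dy - 3*exp(-4*y**2)/4.
Step 7. Evaluate the standard form: now 5*y**2/2 - y*sin(2*y) - cos(2*y)/2 - 3*exp(-4*y**2)/4.
Answer: 5*y**2/2 - y*sin(2*y) - cos(2*y)/2 - 3*exp(-4*y**2)/4.


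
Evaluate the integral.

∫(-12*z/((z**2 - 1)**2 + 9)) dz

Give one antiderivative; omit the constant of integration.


Answer: -2*atan(z**2/3 - 1/3).


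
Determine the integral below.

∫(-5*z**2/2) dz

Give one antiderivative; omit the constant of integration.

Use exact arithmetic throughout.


Answer: -5*z**3/6.


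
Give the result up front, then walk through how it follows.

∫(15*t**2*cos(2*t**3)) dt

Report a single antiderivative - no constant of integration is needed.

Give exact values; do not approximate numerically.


The answer is 5*sin(2*t**3)/2.
Step 1. Substitute u = t**3, turning ∫(15*t**2*cos(2*t**3)) dt into ∫(5*cos(2*u)) du: now ∫(5*cos(2*u)) du.
Step 2. Evaluate the standard form: now 5*sin(2*u)/2.
Step 3. Substitute back u = t**3: now 5*sin(2*t**3)/2.
Answer: 5*sin(2*t**3)/2.


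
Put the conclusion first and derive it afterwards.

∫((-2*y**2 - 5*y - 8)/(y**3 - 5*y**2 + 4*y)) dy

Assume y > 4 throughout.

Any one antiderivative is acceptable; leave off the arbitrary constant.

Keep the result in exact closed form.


The answer is -2*log(y) - 5*log(y - 4) + 5*log(y - 1).
Step 1. Decompose ∫((-2*y**2 - 5*y - 8)/(y**3 - 5*y**2 + 4*y)) dy by partial fractions, (-2*y**2 - 5*y - 8)/(y**3 - 5*y**2 + 4*y) = 5/(y - 1) - 5/(y - 4) - 2/y: now ∫(-2/y) dy + ∫(-5/(y - 4)) dy + ∫(5/(y - 1)) dy.
Step 2. Evaluate the standard form [assuming y > 0]: now -2*log(y) + ∫(-5/(y - 4)) dy + ∫(5/(y - 1)) dy.
Step 3. Evaluate the standard form [assuming y > 1]: now -2*log(y) + 5*log(y - 1) + ∫(-5/(y - 4)) dy.
Step 4. Evaluate the standard form [assuming y > 4]: now -2*log(y) - 5*log(y - 4) + 5*log(y - 1).
Answer: -2*log(y) - 5*log(y - 4) + 5*log(y - 1).


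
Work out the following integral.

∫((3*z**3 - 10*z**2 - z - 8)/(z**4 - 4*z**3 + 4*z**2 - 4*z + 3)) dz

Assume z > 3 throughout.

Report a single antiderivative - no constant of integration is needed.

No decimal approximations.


Answer: -log(z - 3) + 4*log(z - 1) + atan(z).


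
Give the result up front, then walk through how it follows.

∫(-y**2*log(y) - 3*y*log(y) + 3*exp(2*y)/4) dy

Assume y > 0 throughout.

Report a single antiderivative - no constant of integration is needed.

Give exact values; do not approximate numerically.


The answer is -y**3*log(y)/3 + y**3/9 - 3*y**2*log(y)/2 + 3*y**2/4 + 3*exp(2*y)/8.
Step 1. Rewrite: now ∫(-3*y*log(y)) dy + ∫(-y**2*log(y)) dy + ∫(3*exp(2*y)/4) dy.
Step 2. Integrate ∫(-3*y*log(y)) dy by parts with u = log(y), dv = (-3*y) dy, so v = -3*y**2/2 [assuming y > 0]: now -3*y**2*log(y)/2 + ∫(3*y/2) dy + ∫(-y**2*log(y)) dy + ∫(3*exp(2*y)/4) dy.
Step 3. Evaluate the standard form: now -3*y**2*log(y)/2 + 3*y**2/4 + ∫(-y**2*log(y)) dy + ∫(3*exp(2*y)/4) dy.
Step 4. Integrate ∫(-y**2*log(y)) dy by parts with u = log(y), dv = (-y**2) dy, so v = -y**3/3 [assuming y > 0]: now -y**3*log(y)/3 - 3*y**2*log(y)/2 + 3*y**2/4 + ∫(y**2/3) dy + ∫(3*exp(2*y)/4) dy.
Step 5. Evaluate the standard form: now -y**3*log(y)/3 + y**3/9 - 3*y**2*log(y)/2 + 3*y**2/4 + ∫(3*exp(2*y)/4) dy.
Step 6. Evaluate the standard form: now -y**3*log(y)/3 + y**3/9 - 3*y**2*log(y)/2 + 3*y**2/4 + 3*exp(2*y)/8.
Answer: -y**3*log(y)/3 + y**3/9 - 3*y**2*log(y)/2 + 3*y**2/4 + 3*exp(2*y)/8.


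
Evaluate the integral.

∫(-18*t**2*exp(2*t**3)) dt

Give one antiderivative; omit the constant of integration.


Answer: -3*exp(2*t**3).


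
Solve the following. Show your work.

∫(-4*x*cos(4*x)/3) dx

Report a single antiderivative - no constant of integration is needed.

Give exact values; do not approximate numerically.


Step 1. Integrate ∫(-4*x*cos(4*x)/3) dx by parts with u = x, dv = (-4*cos(4*x)/3) dx, so v = -sin(4*x)/3: now -x*sin(4*x)/3 + ∫(sin(4*x)/3) dx.
Step 2. Evaluate the standard form: now -x*sin(4*x)/3 - cos(4*x)/12.
Answer: -x*sin(4*x)/3 - cos(4*x)/12.


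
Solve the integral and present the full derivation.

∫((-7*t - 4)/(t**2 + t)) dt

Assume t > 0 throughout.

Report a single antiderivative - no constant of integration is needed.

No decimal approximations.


Step 1. Decompose ∫((-7*t - 4)/(t**2 + t)) dt by partial fractions, (-7*t - 4)/(t**2 + t) = -3/(t + 1) - 4/t: now ∫(-4/t) dt + ∫(-3/(t + 1)) dt.
Step 2. Evaluate the standard form [assuming t > 0]: now -4*log(t) + ∫(-3/(t + 1)) dt.
Step 3. Evaluate the standard form [assuming t > -1]: now -4*log(t) - 3*log(t + 1).
Answer: -4*log(t) - 3*log(t + 1).


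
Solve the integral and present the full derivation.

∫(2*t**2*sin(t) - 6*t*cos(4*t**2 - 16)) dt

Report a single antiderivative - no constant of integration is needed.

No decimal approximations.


Step 1. Rewrite: now ∫(-6*t*cos(4*t**2 - 16)) dt + ∫(2*t**2*sin(t)) dt.
Step 2. Substitute u = t**2 - 4, turning ∫(-6*t*cos(4*t**2 - 16)) dt into ∫(-3*cos(4*u)) du: now ∫(2*t**2*sin(t)) dt + ∫(-3*cos(4*u)) du.
Step 3. Evaluate the standard form: now -3*sin(4*u)/4 + ∫(2*t**2*sin(t)) dt.
Step 4. Substitute back u = t**2 - 4: now -3*sin(4*t**2 - 16)/4 + ∫(2*t**2*sin(t)) dt.
Step 5. Integrate ∫(2*t**2*sin(t)) dt by parts with u = t**2, dv = (2*sin(t)) dt, so v = -2*cos(t): now -2*t**2*cos(t) - 3*sin(4*t**2 - 16)/4 + ∫(4*t*cos(t)) dt.
Step 6. Integrate ∫(4*t*cos(t)) dt by parts with u = t, dv = (4*cos(t)) dt, so v = 4*sin(t): now -2*t**2*cos(t) + 4*t*sin(t) - 3*sin(4*t**2 - 16)/4 + ∫(-4*sin(t)) dt.
Step 7. Evaluate the standard form: now -2*t**2*cos(t) + 4*t*sin(t) - 3*sin(4*t**2 - 16)/4 + 4*cos(t).
Answer: -2*t**2*cos(t) + 4*t*sin(t) - 3*sin(4*t**2 - 16)/4 + 4*cos(t).


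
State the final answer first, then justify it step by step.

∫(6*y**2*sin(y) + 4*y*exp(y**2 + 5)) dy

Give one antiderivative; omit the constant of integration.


The answer is -6*y**2*cos(y) + 12*y*sin(y) + 2*exp(y**2 + 5) + 12*cos(y).
Step 1. Rewrite: now ∫(4*y*exp(y**2 + 5)) dy + ∫(6*y**2*sin(y)) dy.
Step 2. Substitute u = y**2 + 5, turning ∫(4*y*exp(y**2 + 5)) dy into ∫(2*exp(u)) du: now ∫(6*y**2*sin(y)) dy + ∫(2*exp(u)) du.
Step 3. Evaluate the standard form: now 2*exp(u) + ∫(6*y**2*sin(y)) dy.
Step 4. Substitute back u = y**2 + 5: now 2*exp(y**2 + 5) + ∫(6*y**2*sin(y)) dy.
Step 5. Integrate ∫(6*y**2*sin(y)) dy by parts with u = y**2, dv = (6*sin(y)) dy, so v = -6*cos(y): now -6*y**2*cos(y) + 2*exp(y**2 + 5) + ∫(12*y*cos(y)) dy.
Step 6. Integrate ∫(12*y*cos(y)) dy by parts with u = y, dv = (12*cos(y)) dy, so v = 12*sin(y): now -6*y**2*cos(y) + 12*y*sin(y) + 2*exp(y**2 + 5) + ∫(-12*sin(y)) dy.
Step 7. Evaluate the standard form: now -6*y**2*cos(y) + 12*y*sin(y) + 2*exp(y**2 + 5) + 12*cos(y).
Answer: -6*y**2*cos(y) + 12*y*sin(y) + 2*exp(y**2 + 5) + 12*cos(y).


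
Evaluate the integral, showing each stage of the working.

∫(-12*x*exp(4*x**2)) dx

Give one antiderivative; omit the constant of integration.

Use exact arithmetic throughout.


Step 1. Substitute u = x**2, turning ∫(-12*x*exp(4*x**2)) dx into ∫(-6*exp(4*u)) du: now ∫(-6*exp(4*u)) du.
Step 2. Evaluate the standard form: now -3*exp(4*u)/2.
Step 3. Substitute back u = x**2: now -3*exp(4*x**2)/2.
Answer: -3*exp(4*x**2)/2.


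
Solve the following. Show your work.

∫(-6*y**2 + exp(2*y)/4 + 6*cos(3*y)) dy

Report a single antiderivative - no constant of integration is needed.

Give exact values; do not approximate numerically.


Step 1. Rewrite: now ∫(-6*y**2) dy + ∫(exp(2*y)/4) dy + ∫(6*cos(3*y)) dy.
Step 2. Evaluate the standard form: now -2*y**3 + ∫(exp(2*y)/4) dy + ∫(6*cos(3*y)) dy.
Step 3. Evaluate the standard form: now -2*y**3 + 2*sin(3*y) + ∫(exp(2*y)/4) dy.
Step 4. Evaluate the standard form: now -2*y**3 + exp(2*y)/8 + 2*sin(3*y).
Answer: -2*y**3 + exp(2*y)/8 + 2*sin(3*y).


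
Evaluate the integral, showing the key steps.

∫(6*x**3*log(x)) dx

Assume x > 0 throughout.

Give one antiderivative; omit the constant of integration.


Step 1. Integrate ∫(6*x**3*log(x)) dx by parts with u = log(x), dv = (6*x**3) dx, so v = 3*x**4/2 [assuming x > 0]: now 3*x**4*log(x)/2 + ∫(-3*x**3/2) dx.
Step 2. Evaluate the standard form: now 3*x**4*log(x)/2 - 3*x**4/8.
Answer: 3*x**4*log(x)/2 - 3*x**4/8.


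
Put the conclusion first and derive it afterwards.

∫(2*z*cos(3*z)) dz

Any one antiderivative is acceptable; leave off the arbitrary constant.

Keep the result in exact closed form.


The answer is 2*z*sin(3*z)/3 + 2*cos(3*z)/9.
Step 1. Integrate ∫(2*z*cos(3*z)) dz by parts with u = z, dv = (2*cos(3*z)) dz, so v = 2*sin(3*z)/3: now 2*z*sin(3*z)/3 + ∫(-2*sin(3*z)/3) dz.
Step 2. Evaluate the standard form: now 2*z*sin(3*z)/3 + 2*cos(3*z)/9.
Answer: 2*z*sin(3*z)/3 + 2*cos(3*z)/9.


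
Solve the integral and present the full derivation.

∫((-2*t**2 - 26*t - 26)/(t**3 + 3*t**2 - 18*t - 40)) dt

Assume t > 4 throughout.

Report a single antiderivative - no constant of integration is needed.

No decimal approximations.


Step 1. Decompose ∫((-2*t**2 - 26*t - 26)/(t**3 + 3*t**2 - 18*t - 40)) dt by partial fractions, (-2*t**2 - 26*t - 26)/(t**3 + 3*t**2 - 18*t - 40) = 2/(t + 5) - 1/(t + 2) - 3/(t - 4): now ∫(-3/(t - 4)) dt + ∫(-1/(t + 2)) dt + ∫(2/(t + 5)) dt.
Step 2. Evaluate the standard form [assuming t > -5]: now 2*log(t + 5) + ∫(-3/(t - 4)) dt + ∫(-1/(t + 2)) dt.
Step 3. Evaluate the standard form [assuming t > -2]: now -log(t + 2) + 2*log(t + 5) + ∫(-3/(t - 4)) dt.
Step 4. Evaluate the standard form [assuming t > 4]: now -3*log(t - 4) - log(t + 2) + 2*log(t + 5).
Answer: -3*log(t - 4) - log(t + 2) + 2*log(t + 5).


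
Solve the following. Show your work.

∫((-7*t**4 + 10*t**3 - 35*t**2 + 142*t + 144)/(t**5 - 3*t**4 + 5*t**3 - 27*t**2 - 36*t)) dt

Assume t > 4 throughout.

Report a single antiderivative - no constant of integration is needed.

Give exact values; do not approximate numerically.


Step 1. Decompose ∫((-7*t**4 + 10*t**3 - 35*t**2 + 142*t + 144)/(t**5 - 3*t**4 + 5*t**3 - 27*t**2 - 36*t)) dt by partial fractions, (-7*t**4 + 10*t**3 - 35*t**2 + 142*t + 144)/(t**5 - 3*t**4 + 5*t**3 - 27*t**2 - 36*t) = -4/(t**2 + 9) - 1/(t + 1) - 2/(t - 4) - 4/t: now ∫(-4/t) dt + ∫(-2/(t - 4)) dt + ∫(-1/(t + 1)) dt + ∫(-4/(t**2 + 9)) dt.
Step 2. Evaluate the standard form [assuming t > 0]: now -4*log(t) + ∫(-2/(t - 4)) dt + ∫(-1/(t + 1)) dt + ∫(-4/(t**2 + 9)) dt.
Step 3. Evaluate the standard form [assuming t > 4]: now -4*log(t) - 2*log(t - 4) + ∫(-1/(t + 1)) dt + ∫(-4/(t**2 + 9)) dt.
Step 4. Evaluate the standard form [assuming t > -1]: now -4*log(t) - 2*log(t - 4) - log(t + 1) + ∫(-4/(t**2 + 9)) dt.
Step 5. Evaluate the standard form: now -4*log(t) - 2*log(t - 4) - log(t + 1) - 4*atan(t/3)/3.
Answer: -4*log(t) - 2*log(t - 4) - log(t + 1) - 4*atan(t/3)/3.


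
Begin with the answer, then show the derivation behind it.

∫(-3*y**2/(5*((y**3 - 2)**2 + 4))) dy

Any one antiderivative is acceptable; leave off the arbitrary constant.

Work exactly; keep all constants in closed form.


The answer is -atan(y**3/2 - 1)/10.
Step 1. Substitute u = y**3 - 2, turning ∫(-3*y**2/(5*((y**3 - 2)**2 + 4))) dy into ∫(-1/(5*(u**2 + 4))) du: now ∫(-1/(5*(u**2 + 4))) du.
Step 2. Evaluate the standard form: now -atan(u/2)/10.
Step 3. Substitute back u = y**3 - 2: now -atan(y**3/2 - 1)/10.
Answer: -atan(y**3/2 - 1)/10.


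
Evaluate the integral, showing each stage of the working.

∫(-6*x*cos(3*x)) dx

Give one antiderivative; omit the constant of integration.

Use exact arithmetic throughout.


Step 1. Integrate ∫(-6*x*cos(3*x)) dx by parts with u = x, dv = (-6*cos(3*x)) dx, so v = -2*sin(3*x): now -2*x*sin(3*x) + ∫(2*sin(3*x)) dx.
Step 2. Evaluate the standard form: now -2*x*sin(3*x) - 2*cos(3*x)/3.
Answer: -2*x*sin(3*x) - 2*cos(3*x)/3.


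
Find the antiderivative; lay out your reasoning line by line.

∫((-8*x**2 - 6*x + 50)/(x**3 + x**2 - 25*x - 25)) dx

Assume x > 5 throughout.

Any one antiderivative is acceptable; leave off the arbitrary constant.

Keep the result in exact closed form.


Step 1. Decompose ∫((-8*x**2 - 6*x + 50)/(x**3 + x**2 - 25*x - 25)) dx by partial fractions, (-8*x**2 - 6*x + 50)/(x**3 + x**2 - 25*x - 25) = -3/(x + 5) - 2/(x + 1) - 3/(x - 5): now ∫(-3/(x - 5)) dx + ∫(-2/(x + 1)) dx + ∫(-3/(x + 5)) dx.
Step 2. Evaluate the standard form [assuming x > -5]: now -3*log(x + 5) + ∫(-3/(x - 5)) dx + ∫(-2/(x + 1)) dx.
Step 3. Evaluate the standard form [assuming x > -1]: now -2*log(x + 1) - 3*log(x + 5) + ∫(-3/(x - 5)) dx.
Step 4. Evaluate the standard form [assuming x > 5]: now -3*log(x - 5) - 2*log(x + 1) - 3*log(x + 5).
Answer: -3*log(x - 5) - 2*log(x + 1) - 3*log(x + 5).


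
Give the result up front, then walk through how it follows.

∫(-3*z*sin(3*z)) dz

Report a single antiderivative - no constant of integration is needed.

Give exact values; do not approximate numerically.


The answer is z*cos(3*z) - sin(3*z)/3.
Step 1. Integrate ∫(-3*z*sin(3*z)) dz by parts with u = z, dv = (-3*sin(3*z)) dz, so v = cos(3*z): now z*cos(3*z) + ∫(-cos(3*z)) dz.
Step 2. Evaluate the standard form: now z*cos(3*z) - sin(3*z)/3.
Answer: z*cos(3*z) - sin(3*z)/3.


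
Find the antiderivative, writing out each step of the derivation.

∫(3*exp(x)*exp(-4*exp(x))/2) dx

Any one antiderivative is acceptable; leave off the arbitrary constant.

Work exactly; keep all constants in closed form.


Step 1. Substitute u = exp(x), turning ∫(3*exp(x)*exp(-4*exp(x))/2) dx into ∫(3*exp(-4*u)/2) du: now ∫(3*exp(-4*u)/2) du.
Step 2. Evaluate the standard form: now -3*exp(-4*u)/8.
Step 3. Substitute back u = exp(x): now -3*exp(-4*exp(x))/8.
Answer: -3*exp(-4*exp(x))/8.


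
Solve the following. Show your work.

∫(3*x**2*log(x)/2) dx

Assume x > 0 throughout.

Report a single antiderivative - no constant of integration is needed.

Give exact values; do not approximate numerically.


Step 1. Integrate ∫(3*x**2*log(x)/2) dx by parts with u = log(x), dv = (3*x**2/2) dx, so v = x**3/2 [assuming x > 0]: now x**3*log(x)/2 + ∫(-x**2/2) dx.
Step 2. Evaluate the standard form: now x**3*log(x)/2 - x**3/6.
Answer: x**3*log(x)/2 - x**3/6.


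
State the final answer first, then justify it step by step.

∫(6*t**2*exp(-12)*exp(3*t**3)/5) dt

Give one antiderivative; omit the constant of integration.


The answer is 2*exp(3*t**3 - 12)/15.
Step 1. Substitute u = t**3 - 4, turning ∫(6*t**2*exp(-12)*exp(3*t**3)/5) dt into ∫(2*exp(3*u)/5) du: now ∫(2*exp(3*u)/5) du.
Step 2. Evaluate the standard form: now 2*exp(3*u)/15.
Step 3. Substitute back u = t**3 - 4: now 2*exp(3*t**3 - 12)/15.
Answer: 2*exp(3*t**3 - 12)/15.


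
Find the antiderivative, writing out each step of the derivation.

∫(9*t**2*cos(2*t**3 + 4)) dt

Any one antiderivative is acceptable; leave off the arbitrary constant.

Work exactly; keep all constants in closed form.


Step 1. Substitute u = t**3 + 2, turning ∫(9*t**2*cos(2*t**3 + 4)) dt into ∫(3*cos(2*u)) du: now ∫(3*cos(2*u)) du.
Step 2. Evaluate the standard form: now 3*sin(2*u)/2.
Step 3. Substitute back u = t**3 + 2: now 3*sin(2*t**3 + 4)/2.
Answer: 3*sin(2*t**3 + 4)/2.


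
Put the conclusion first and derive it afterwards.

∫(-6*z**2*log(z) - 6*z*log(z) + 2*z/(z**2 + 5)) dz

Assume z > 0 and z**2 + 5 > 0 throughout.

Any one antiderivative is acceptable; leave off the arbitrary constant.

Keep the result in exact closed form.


The answer is -2*z**3*log(z) + 2*z**3/3 - 3*z**2*log(z) + 3*z**2/2 + log(z**2 + 5).
Step 1. Rewrite: now ∫(2*z/(z**2 + 5)) dz + ∫(-6*z*log(z)) dz + ∫(-6*z**2*log(z)) dz.
Step 2. Substitute u = z**2 + 5, turning ∫(2*z/(z**2 + 5)) dz into ∫(1/u) du: now ∫(1/u) du + ∫(-6*z*log(z)) dz + ∫(-6*z**2*log(z)) dz.
Step 3. Evaluate the standard form [assuming u > 0]: now log(u) + ∫(-6*z*log(z)) dz + ∫(-6*z**2*log(z)) dz.
Step 4. Substitute back u = z**2 + 5: now log(z**2 + 5) + ∫(-6*z*log(z)) dz + ∫(-6*z**2*log(z)) dz.
Step 5. Integrate ∫(-6*z**2*log(z)) dz by parts with u = log(z), dv = (-6*z**2) dz, so v = -2*z**3 [assuming z > 0]: now -2*z**3*log(z) + log(z**2 + 5) + ∫(2*z**2) dz + ∫(-6*z*log(z)) dz.
Step 6. Evaluate the standard form: now -2*z**3*log(z) + 2*z**3/3 + log(z**2 + 5) + ∫(-6*z*log(z)) dz.
Step 7. Integrate ∫(-6*z*log(z)) dz by parts with u = log(z), dv = (-6*z) dz, so v = -3*z**2 [assuming z > 0]: now -2*z**3*log(z) + 2*z**3/3 - 3*z**2*log(z) + log(z**2 + 5) + ∫(3*z) dz.
Step 8. Evaluate the standard form: now -2*z**3*log(z) + 2*z**3/3 - 3*z**2*log(z) + 3*z**2/2 + log(z**2 + 5).
Answer: -2*z**3*log(z) + 2*z**3/3 - 3*z**2*log(z) + 3*z**2/2 + log(z**2 + 5).


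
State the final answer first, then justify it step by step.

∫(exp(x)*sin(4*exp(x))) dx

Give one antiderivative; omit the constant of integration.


The answer is -cos(4*exp(x))/4.
Step 1. Substitute u = exp(x), turning ∫(exp(x)*sin(4*exp(x))) dx into ∫(sin(4*u)) du: now ∫(sin(4*u)) du.
Step 2. Evaluate the standard form: now -cos(4*u)/4.
Step 3. Substitute back u = exp(x): now -cos(4*exp(x))/4.
Answer: -cos(4*exp(x))/4.


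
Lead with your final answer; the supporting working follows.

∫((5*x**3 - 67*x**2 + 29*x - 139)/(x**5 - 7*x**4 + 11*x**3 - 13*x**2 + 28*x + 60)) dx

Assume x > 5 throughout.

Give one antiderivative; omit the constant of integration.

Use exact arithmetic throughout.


The answer is -3*log(x - 5) + 5*log(x - 3) - 2*log(x + 1) + 3*atan(x/2)/2.
Step 1. Decompose ∫((5*x**3 - 67*x**2 + 29*x - 139)/(x**5 - 7*x**4 + 11*x**3 - 13*x**2 + 28*x + 60)) dx by partial fractions, (5*x**3 - 67*x**2 + 29*x - 139)/(x**5 - 7*x**4 + 11*x**3 - 13*x**2 + 28*x + 60) = 3/(x**2 + 4) - 2/(x + 1) + 5/(x - 3) - 3/(x - 5): now ∫(-3/(x - 5)) dx + ∫(5/(x - 3)) dx + ∫(-2/(x + 1)) dx + ∫(3/(x**2 + 4)) dx.
Step 2. Evaluate the standard form [assuming x > -1]: now -2*log(x + 1) + ∫(-3/(x - 5)) dx + ∫(5/(x - 3)) dx + ∫(3/(x**2 + 4)) dx.
Step 3. Evaluate the standard form [assuming x > 5]: now -3*log(x - 5) - 2*log(x + 1) + ∫(5/(x - 3)) dx + ∫(3/(x**2 + 4)) dx.
Step 4. Evaluate the standard form [assuming x > 3]: now -3*log(x - 5) + 5*log(x - 3) - 2*log(x + 1) + ∫(3/(x**2 + 4)) dx.
Step 5. Evaluate the standard form: now -3*log(x - 5) + 5*log(x - 3) - 2*log(x + 1) + 3*atan(x/2)/2.
Answer: -3*log(x - 5) + 5*log(x - 3) - 2*log(x + 1) + 3*atan(x/2)/2.


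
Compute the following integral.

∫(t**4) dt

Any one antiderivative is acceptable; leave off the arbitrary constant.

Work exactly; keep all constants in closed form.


Answer: t**5/5.


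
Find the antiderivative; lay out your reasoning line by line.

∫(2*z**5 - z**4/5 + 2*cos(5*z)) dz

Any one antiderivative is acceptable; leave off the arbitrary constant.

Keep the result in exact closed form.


Step 1. Rewrite: now ∫(-z**4/5) dz + ∫(2*z**5) dz + ∫(2*cos(5*z)) dz.
Step 2. Evaluate the standard form: now z**6/3 + ∫(-z**4/5) dz + ∫(2*cos(5*z)) dz.
Step 3. Evaluate the standard form: now z**6/3 + 2*sin(5*z)/5 + ∫(-z**4/5) dz.
Step 4. Evaluate the standard form: now z**6/3 - z**5/25 + 2*sin(5*z)/5.
Answer: z**6/3 - z**5/25 + 2*sin(5*z)/5.


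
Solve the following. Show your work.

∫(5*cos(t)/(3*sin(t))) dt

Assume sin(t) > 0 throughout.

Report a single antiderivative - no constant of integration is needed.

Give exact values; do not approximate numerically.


Step 1. Substitute u = sin(t), turning ∫(5*cos(t)/(3*sin(t))) dt into ∫(5/(3*u)) du: now ∫(5/(3*u)) du.
Step 2. Evaluate the standard form [assuming u > 0]: now 5*log(u)/3.
Step 3. Substitute back u = sin(t): now 5*log(sin(t))/3.
Answer: 5*log(sin(t))/3.


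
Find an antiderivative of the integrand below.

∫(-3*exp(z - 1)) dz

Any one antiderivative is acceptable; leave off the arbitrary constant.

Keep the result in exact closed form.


Answer: -3*exp(z - 1).


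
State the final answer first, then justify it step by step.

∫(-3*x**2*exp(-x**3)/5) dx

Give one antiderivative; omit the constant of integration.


The answer is exp(-x**3)/5.
Step 1. Substitute u = x**3, turning ∫(-3*x**2*exp(-x**3)/5) dx into ∫(-exp(-u)/5) du: now ∫(-exp(-u)/5) du.
Step 2. Evaluate the standard form: now exp(-u)/5.
Step 3. Substitute back u = x**3: now exp(-x**3)/5.
Answer: exp(-x**3)/5.


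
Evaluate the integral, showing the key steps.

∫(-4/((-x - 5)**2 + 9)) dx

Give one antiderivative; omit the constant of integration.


Step 1. Substitute u = -x - 5, turning ∫(-4/((-x - 5)**2 + 9)) dx into ∫(4/(u**2 + 9)) du: now ∫(4/(u**2 + 9)) du.
Step 2. Evaluate the standard form: now 4*atan(u/3)/3.
Step 3. Substitute back u = -x - 5: now -4*atan(x/3 + 5/3)/3.
Answer: -4*atan(x/3 + 5/3)/3.


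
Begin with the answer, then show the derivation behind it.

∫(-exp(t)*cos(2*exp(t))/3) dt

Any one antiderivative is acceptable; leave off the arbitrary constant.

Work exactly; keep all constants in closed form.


The answer is -sin(2*exp(t))/6.
Step 1. Substitute u = exp(t), turning ∫(-exp(t)*cos(2*exp(t))/3) dt into ∫(-cos(2*u)/3) du: now ∫(-cos(2*u)/3) du.
Step 2. Evaluate the standard form: now -sin(2*u)/6.
Step 3. Substitute back u = exp(t): now -sin(2*exp(t))/6.
Answer: -sin(2*exp(t))/6.


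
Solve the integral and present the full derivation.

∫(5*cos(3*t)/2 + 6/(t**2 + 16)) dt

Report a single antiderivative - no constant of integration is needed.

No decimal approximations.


Step 1. Rewrite: now ∫(6/(t**2 + 16)) dt + ∫(5*cos(3*t)/2) dt.
Step 2. Evaluate the standard form: now 3*atan(t/4)/2 + ∫(5*cos(3*t)/2) dt.
Step 3. Evaluate the standard form: now 5*sin(3*t)/6 + 3*atan(t/4)/2.
Answer: 5*sin(3*t)/6 + 3*atan(t/4)/2.


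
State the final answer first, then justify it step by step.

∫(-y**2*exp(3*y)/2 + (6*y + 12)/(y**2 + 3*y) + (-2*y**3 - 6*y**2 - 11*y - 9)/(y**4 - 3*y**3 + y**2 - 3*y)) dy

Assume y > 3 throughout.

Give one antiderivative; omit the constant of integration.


The answer is -y**2*exp(3*y)/6 + y*exp(3*y)/9 - exp(3*y)/27 + 7*log(y) - 5*log(y - 3) + 2*log(y + 3) + 3*atan(y).
Step 1. Rewrite: now ∫(-y**2*exp(3*y)/2) dy + ∫((6*y + 12)/(y**2 + 3*y)) dy + ∫((-2*y**3 - 6*y**2 - 11*y - 9)/(y**4 - 3*y**3 + y**2 - 3*y)) dy.
Step 2. Decompose ∫((6*y + 12)/(y**2 + 3*y)) dy by partial fractions, (6*y + 12)/(y**2 + 3*y) = 2/(y + 3) + 4/y: now ∫(4/y) dy + ∫(-y**2*exp(3*y)/2) dy + ∫((-2*y**3 - 6*y**2 - 11*y - 9)/(y**4 - 3*y**3 + y**2 - 3*y)) dy + ∫(2/(y + 3)) dy.
Step 3. Evaluate the standard form [assuming y > 0]: now 4*log(y) + ∫(-y**2*exp(3*y)/2) dy + ∫((-2*y**3 - 6*y**2 - 11*y - 9)/(y**4 - 3*y**3 + y**2 - 3*y)) dy + ∫(2/(y + 3)) dy.
Step 4. Evaluate the standard form [assuming y > -3]: now 4*log(y) + 2*log(y + 3) + ∫(-y**2*exp(3*y)/2) dy + ∫((-2*y**3 - 6*y**2 - 11*y - 9)/(y**4 - 3*y**3 + y**2 - 3*y)) dy.
Step 5. Decompose ∫((-2*y**3 - 6*y**2 - 11*y - 9)/(y**4 - 3*y**3 + y**2 - 3*y)) dy by partial fractions, (-2*y**3 - 6*y**2 - 11*y - 9)/(y**4 - 3*y**3 + y**2 - 3*y) = 3/(y**2 + 1) - 5/(y - 3) + 3/y: now 4*log(y) + 2*log(y + 3) + ∫(3/y) dy + ∫(-y**2*exp(3*y)/2) dy + ∫(-5/(y - 3)) dy + ∫(3/(y**2 + 1)) dy.
Step 6. Evaluate the standard form [assuming y > 0]: now 7*log(y) + 2*log(y + 3) + ∫(-y**2*exp(3*y)/2) dy + ∫(-5/(y - 3)) dy + ∫(3/(y**2 + 1)) dy.
Step 7. Evaluate the standard form [assuming y > 3]: now 7*log(y) - 5*log(y - 3) + 2*log(y + 3) + ∫(-y**2*exp(3*y)/2) dy + ∫(3/(y**2 + 1)) dy.
Step 8. Evaluate the standard form: now 7*log(y) - 5*log(y - 3) + 2*log(y + 3) + 3*atan(y) + ∫(-y**2*exp(3*y)/2) dy.
Step 9. Integrate ∫(-y**2*exp(3*y)/2) dy by parts with u = y**2, dv = (-exp(3*y)/2) dy, so v = -exp(3*y)/6: now -y**2*exp(3*y)/6 + 7*log(y) - 5*log(y - 3) + 2*log(y + 3) + 3*atan(y) + ∫(y*exp(3*y)/3) dy.
Step 10. Integrate ∫(y*exp(3*y)/3) dy by parts with u = y, dv = (exp(3*y)/3) dy, so v = exp(3*y)/9: now -y**2*exp(3*y)/6 + y*exp(3*y)/9 + 7*log(y) - 5*log(y - 3) + 2*log(y + 3) + 3*atan(y) + ∫(-exp(3*y)/9) dy.
Step 11. Evaluate the standard form: now -y**2*exp(3*y)/6 + y*exp(3*y)/9 - exp(3*y)/27 + 7*log(y) - 5*log(y - 3) + 2*log(y + 3) + 3*atan(y).
Answer: -y**2*exp(3*y)/6 + y*exp(3*y)/9 - exp(3*y)/27 + 7*log(y) - 5*log(y - 3) + 2*log(y + 3) + 3*atan(y).


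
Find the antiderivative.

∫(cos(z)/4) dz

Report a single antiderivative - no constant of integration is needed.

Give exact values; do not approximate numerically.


Answer: sin(z)/4.


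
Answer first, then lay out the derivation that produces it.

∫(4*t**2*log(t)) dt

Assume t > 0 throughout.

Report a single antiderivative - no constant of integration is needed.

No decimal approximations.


The answer is 4*t**3*log(t)/3 - 4*t**3/9.
Step 1. Integrate ∫(4*t**2*log(t)) dt by parts with u = log(t), dv = (4*t**2) dt, so v = 4*t**3/3 [assuming t > 0]: now 4*t**3*log(t)/3 + ∫(-4*t**2/3) dt.
Step 2. Evaluate the standard form: now 4*t**3*log(t)/3 - 4*t**3/9.
Answer: 4*t**3*log(t)/3 - 4*t**3/9.


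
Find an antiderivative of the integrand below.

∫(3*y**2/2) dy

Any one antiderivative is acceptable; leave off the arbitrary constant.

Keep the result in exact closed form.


Answer: y**3/2.


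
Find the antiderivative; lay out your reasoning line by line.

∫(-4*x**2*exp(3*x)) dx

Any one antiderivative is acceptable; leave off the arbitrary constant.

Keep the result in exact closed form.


Step 1. Integrate ∫(-4*x**2*exp(3*x)) dx by parts with u = x**2, dv = (-4*exp(3*x)) dx, so v = -4*exp(3*x)/3: now -4*x**2*exp(3*x)/3 + ∫(8*x*exp(3*x)/3) dx.
Step 2. Integrate ∫(8*x*exp(3*x)/3) dx by parts with u = x, dv = (8*exp(3*x)/3) dx, so v = 8*exp(3*x)/9: now -4*x**2*exp(3*x)/3 + 8*x*exp(3*x)/9 + ∫(-8*exp(3*x)/9) dx.
Step 3. Evaluate the standard form: now -4*x**2*exp(3*x)/3 + 8*x*exp(3*x)/9 - 8*exp(3*x)/27.
Answer: -4*x**2*exp(3*x)/3 + 8*x*exp(3*x)/9 - 8*exp(3*x)/27.


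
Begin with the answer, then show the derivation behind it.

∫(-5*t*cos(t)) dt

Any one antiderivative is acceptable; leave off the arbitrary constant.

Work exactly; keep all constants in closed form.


The answer is -5*t*sin(t) - 5*cos(t).
Step 1. Integrate ∫(-5*t*cos(t)) dt by parts with u = t, dv = (-5*cos(t)) dt, so v = -5*sin(t): now -5*t*sin(t) + ∫(5*sin(t)) dt.
Step 2. Evaluate the standard form: now -5*t*sin(t) - 5*cos(t).
Answer: -5*t*sin(t) - 5*cos(t).


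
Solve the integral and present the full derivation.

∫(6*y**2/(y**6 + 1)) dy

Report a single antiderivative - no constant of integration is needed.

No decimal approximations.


Step 1. Substitute u = y**3, turning ∫(6*y**2/(y**6 + 1)) dy into ∫(2/(u**2 + 1)) du: now ∫(2/(u**2 + 1)) du.
Step 2. Evaluate the standard form: now 2*atan(u).
Step 3. Substitute back u = y**3: now 2*atan(y**3).
Answer: 2*atan(y**3).


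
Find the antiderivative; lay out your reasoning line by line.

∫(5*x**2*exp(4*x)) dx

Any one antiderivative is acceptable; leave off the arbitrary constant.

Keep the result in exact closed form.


Step 1. Integrate ∫(5*x**2*exp(4*x)) dx by parts with u = x**2, dv = (5*exp(4*x)) dx, so v = 5*exp(4*x)/4: now 5*x**2*exp(4*x)/4 + ∫(-5*x*exp(4*x)/2) dx.
Step 2. Integrate ∫(-5*x*exp(4*x)/2) dx by parts with u = x, dv = (-5*exp(4*x)/2) dx, so v = -5*exp(4*x)/8: now 5*x**2*exp(4*x)/4 - 5*x*exp(4*x)/8 + ∫(5*exp(4*x)/8) dx.
Step 3. Evaluate the standard form: now 5*x**2*exp(4*x)/4 - 5*x*exp(4*x)/8 + 5*exp(4*x)/32.
Answer: 5*x**2*exp(4*x)/4 - 5*x*exp(4*x)/8 + 5*exp(4*x)/32.


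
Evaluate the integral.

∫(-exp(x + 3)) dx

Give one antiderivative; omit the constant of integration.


Answer: -exp(x + 3).


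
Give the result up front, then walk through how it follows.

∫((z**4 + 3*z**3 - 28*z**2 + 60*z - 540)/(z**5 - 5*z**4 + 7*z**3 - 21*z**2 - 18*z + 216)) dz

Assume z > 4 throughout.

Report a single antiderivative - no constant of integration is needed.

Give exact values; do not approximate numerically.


The answer is -2*log(z - 4) + 5*log(z - 3) - 2*log(z + 2) - atan(z/3).
Step 1. Decompose ∫((z**4 + 3*z**3 - 28*z**2 + 60*z - 540)/(z**5 - 5*z**4 + 7*z**3 - 21*z**2 - 18*z + 216)) dz by partial fractions, (z**4 + 3*z**3 - 28*z**2 + 60*z - 540)/(z**5 - 5*z**4 + 7*z**3 - 21*z**2 - 18*z + 216) = -3/(z**2 + 9) - 2/(z + 2) + 5/(z - 3) - 2/(z - 4): now ∫(-2/(z - 4)) dz + ∫(5/(z - 3)) dz + ∫(-2/(z + 2)) dz + ∫(-3/(z**2 + 9)) dz.
Step 2. Evaluate the standard form [assuming z > 4]: now -2*log(z - 4) + ∫(5/(z - 3)) dz + ∫(-2/(z + 2)) dz + ∫(-3/(z**2 + 9)) dz.
Step 3. Evaluate the standard form [assuming z > -2]: now -2*log(z - 4) - 2*log(z + 2) + ∫(5/(z - 3)) dz + ∫(-3/(z**2 + 9)) dz.
Step 4. Evaluate the standard form [assuming z > 3]: now -2*log(z - 4) + 5*log(z - 3) - 2*log(z + 2) + ∫(-3/(z**2 + 9)) dz.
Step 5. Evaluate the standard form: now -2*log(z - 4) + 5*log(z - 3) - 2*log(z + 2) - atan(z/3).
Answer: -2*log(z - 4) + 5*log(z - 3) - 2*log(z + 2) - atan(z/3).


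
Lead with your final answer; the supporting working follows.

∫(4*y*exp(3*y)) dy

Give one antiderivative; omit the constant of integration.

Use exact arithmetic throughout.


The answer is 4*y*exp(3*y)/3 - 4*exp(3*y)/9.
Step 1. Integrate ∫(4*y*exp(3*y)) dy by parts with u = y, dv = (4*exp(3*y)) dy, so v = 4*exp(3*y)/3: now 4*y*exp(3*y)/3 + ∫(-4*exp(3*y)/3) dy.
Step 2. Evaluate the standard form: now 4*y*exp(3*y)/3 - 4*exp(3*y)/9.
Answer: 4*y*exp(3*y)/3 - 4*exp(3*y)/9.


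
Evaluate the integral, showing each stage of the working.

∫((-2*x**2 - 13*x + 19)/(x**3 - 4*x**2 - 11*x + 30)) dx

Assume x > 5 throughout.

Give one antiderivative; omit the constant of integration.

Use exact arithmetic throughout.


Step 1. Decompose ∫((-2*x**2 - 13*x + 19)/(x**3 - 4*x**2 - 11*x + 30)) dx by partial fractions, (-2*x**2 - 13*x + 19)/(x**3 - 4*x**2 - 11*x + 30) = 1/(x + 3) + 1/(x - 2) - 4/(x - 5): now ∫(-4/(x - 5)) dx + ∫(1/(x - 2)) dx + ∫(1/(x + 3)) dx.
Step 2. Evaluate the standard form [assuming x > -3]: now log(x + 3) + ∫(-4/(x - 5)) dx + ∫(1/(x - 2)) dx.
Step 3. Evaluate the standard form [assuming x > 2]: now log(x - 2) + log(x + 3) + ∫(-4/(x - 5)) dx.
Step 4. Evaluate the standard form [assuming x > 5]: now -4*log(x - 5) + log(x - 2) + log(x + 3).
Answer: -4*log(x - 5) + log(x - 2) + log(x + 3).


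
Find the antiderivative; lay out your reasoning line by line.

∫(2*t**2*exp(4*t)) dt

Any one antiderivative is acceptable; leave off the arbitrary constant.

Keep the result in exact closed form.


Step 1. Integrate ∫(2*t**2*exp(4*t)) dt by parts with u = t**2, dv = (2*exp(4*t)) dt, so v = exp(4*t)/2: now t**2*exp(4*t)/2 + ∫(-t*exp(4*t)) dt.
Step 2. Integrate ∫(-t*exp(4*t)) dt by parts with u = t, dv = (-exp(4*t)) dt, so v = -exp(4*t)/4: now t**2*exp(4*t)/2 - t*exp(4*t)/4 + ∫(exp(4*t)/4) dt.
Step 3. Evaluate the standard form: now t**2*exp(4*t)/2 - t*exp(4*t)/4 + exp(4*t)/16.
Answer: t**2*exp(4*t)/2 - t*exp(4*t)/4 + exp(4*t)/16.
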